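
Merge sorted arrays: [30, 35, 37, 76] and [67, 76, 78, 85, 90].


Take 30 from A
Take 35 from A
Take 37 from A
Take 67 from B
Take 76 from A

Merged: [30, 35, 37, 67, 76, 76, 78, 85, 90]


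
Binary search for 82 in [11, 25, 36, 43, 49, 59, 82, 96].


Step 1: lo=0, hi=7, mid=3, val=43
Step 2: lo=4, hi=7, mid=5, val=59
Step 3: lo=6, hi=7, mid=6, val=82

Found at index 6


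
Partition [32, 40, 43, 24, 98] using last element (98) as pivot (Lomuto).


Pivot: 98
  32 <= 98: advance i (no swap)
  40 <= 98: advance i (no swap)
  43 <= 98: advance i (no swap)
  24 <= 98: advance i (no swap)
Place pivot at 4: [32, 40, 43, 24, 98]

Partitioned: [32, 40, 43, 24, 98]


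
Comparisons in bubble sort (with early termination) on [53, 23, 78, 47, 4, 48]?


Algorithm: bubble sort (with early termination)
Input: [53, 23, 78, 47, 4, 48]
Sorted: [4, 23, 47, 48, 53, 78]

15


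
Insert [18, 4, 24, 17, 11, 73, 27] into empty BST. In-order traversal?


Insert 18: root
Insert 4: L from 18
Insert 24: R from 18
Insert 17: L from 18 -> R from 4
Insert 11: L from 18 -> R from 4 -> L from 17
Insert 73: R from 18 -> R from 24
Insert 27: R from 18 -> R from 24 -> L from 73

In-order: [4, 11, 17, 18, 24, 27, 73]


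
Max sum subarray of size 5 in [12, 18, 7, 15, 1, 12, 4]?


[0:5]: 53
[1:6]: 53
[2:7]: 39

Max: 53 at [0:5]


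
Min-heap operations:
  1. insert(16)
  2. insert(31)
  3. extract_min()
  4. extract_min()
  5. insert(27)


insert(16) -> [16]
insert(31) -> [16, 31]
extract_min()->16, [31]
extract_min()->31, []
insert(27) -> [27]

Final heap: [27]


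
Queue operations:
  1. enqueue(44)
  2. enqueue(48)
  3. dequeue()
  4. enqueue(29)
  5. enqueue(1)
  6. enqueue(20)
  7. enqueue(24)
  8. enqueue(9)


enqueue(44) -> [44]
enqueue(48) -> [44, 48]
dequeue()->44, [48]
enqueue(29) -> [48, 29]
enqueue(1) -> [48, 29, 1]
enqueue(20) -> [48, 29, 1, 20]
enqueue(24) -> [48, 29, 1, 20, 24]
enqueue(9) -> [48, 29, 1, 20, 24, 9]

Final queue: [48, 29, 1, 20, 24, 9]


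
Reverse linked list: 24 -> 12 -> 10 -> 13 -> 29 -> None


Step 1: curr=24, set curr.next=prev(None) | reversed so far: 24
Step 2: curr=12, set curr.next=prev(24) | reversed so far: 12 -> 24
Step 3: curr=10, set curr.next=prev(12) | reversed so far: 10 -> 12 -> 24
Step 4: curr=13, set curr.next=prev(10) | reversed so far: 13 -> 10 -> 12 -> 24
Step 5: curr=29, set curr.next=prev(13) | reversed so far: 29 -> 13 -> 10 -> 12 -> 24

29 -> 13 -> 10 -> 12 -> 24 -> None


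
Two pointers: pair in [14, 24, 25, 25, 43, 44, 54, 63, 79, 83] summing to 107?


lo=0(14)+hi=9(83)=97
lo=1(24)+hi=9(83)=107

Yes: 24+83=107


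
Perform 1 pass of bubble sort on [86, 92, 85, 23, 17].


Initial: [86, 92, 85, 23, 17]
Pass 1: [86, 85, 23, 17, 92] (3 swaps)

After 1 pass: [86, 85, 23, 17, 92]


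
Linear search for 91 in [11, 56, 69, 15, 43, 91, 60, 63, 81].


i=0: 11!=91
i=1: 56!=91
i=2: 69!=91
i=3: 15!=91
i=4: 43!=91
i=5: 91==91 found!

Found at 5, 6 comps


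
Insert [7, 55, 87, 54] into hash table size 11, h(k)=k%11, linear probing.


Insert 7: h=7 -> slot 7
Insert 55: h=0 -> slot 0
Insert 87: h=10 -> slot 10
Insert 54: h=10, 2 probes -> slot 1

Table: [55, 54, None, None, None, None, None, 7, None, None, 87]


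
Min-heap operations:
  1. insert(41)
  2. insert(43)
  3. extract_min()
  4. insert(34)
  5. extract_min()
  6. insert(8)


insert(41) -> [41]
insert(43) -> [41, 43]
extract_min()->41, [43]
insert(34) -> [34, 43]
extract_min()->34, [43]
insert(8) -> [8, 43]

Final heap: [8, 43]


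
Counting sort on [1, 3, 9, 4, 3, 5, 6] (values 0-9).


Input: [1, 3, 9, 4, 3, 5, 6]
Counts: [0, 1, 0, 2, 1, 1, 1, 0, 0, 1]

Sorted: [1, 3, 3, 4, 5, 6, 9]


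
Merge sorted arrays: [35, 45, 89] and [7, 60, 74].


Take 7 from B
Take 35 from A
Take 45 from A
Take 60 from B
Take 74 from B

Merged: [7, 35, 45, 60, 74, 89]


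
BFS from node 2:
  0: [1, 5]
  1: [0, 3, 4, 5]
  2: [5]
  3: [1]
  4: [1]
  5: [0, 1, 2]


Visit 2, enqueue [5]
Visit 5, enqueue [0, 1]
Visit 0, enqueue []
Visit 1, enqueue [3, 4]
Visit 3, enqueue []
Visit 4, enqueue []

BFS order: [2, 5, 0, 1, 3, 4]


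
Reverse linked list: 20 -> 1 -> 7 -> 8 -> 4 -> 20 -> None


Step 1: curr=20, set curr.next=prev(None) | reversed so far: 20
Step 2: curr=1, set curr.next=prev(20) | reversed so far: 1 -> 20
Step 3: curr=7, set curr.next=prev(1) | reversed so far: 7 -> 1 -> 20
Step 4: curr=8, set curr.next=prev(7) | reversed so far: 8 -> 7 -> 1 -> 20
Step 5: curr=4, set curr.next=prev(8) | reversed so far: 4 -> 8 -> 7 -> 1 -> 20
Step 6: curr=20, set curr.next=prev(4) | reversed so far: 20 -> 4 -> 8 -> 7 -> 1 -> 20

20 -> 4 -> 8 -> 7 -> 1 -> 20 -> None


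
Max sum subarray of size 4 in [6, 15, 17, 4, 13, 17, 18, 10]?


[0:4]: 42
[1:5]: 49
[2:6]: 51
[3:7]: 52
[4:8]: 58

Max: 58 at [4:8]


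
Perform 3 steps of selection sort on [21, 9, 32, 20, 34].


Initial: [21, 9, 32, 20, 34]
Step 1: min=9 at 1
  Swap: [9, 21, 32, 20, 34]
Step 2: min=20 at 3
  Swap: [9, 20, 32, 21, 34]
Step 3: min=21 at 3
  Swap: [9, 20, 21, 32, 34]

After 3 steps: [9, 20, 21, 32, 34]


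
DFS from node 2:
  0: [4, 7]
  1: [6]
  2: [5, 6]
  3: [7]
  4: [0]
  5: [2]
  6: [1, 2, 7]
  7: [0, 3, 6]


Visit 2, push [6, 5]
Visit 5, push []
Visit 6, push [7, 1]
Visit 1, push []
Visit 7, push [3, 0]
Visit 0, push [4]
Visit 4, push []
Visit 3, push []

DFS order: [2, 5, 6, 1, 7, 0, 4, 3]


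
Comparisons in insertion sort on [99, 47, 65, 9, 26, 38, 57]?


Algorithm: insertion sort
Input: [99, 47, 65, 9, 26, 38, 57]
Sorted: [9, 26, 38, 47, 57, 65, 99]

17


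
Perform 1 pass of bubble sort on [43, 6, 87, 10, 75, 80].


Initial: [43, 6, 87, 10, 75, 80]
Pass 1: [6, 43, 10, 75, 80, 87] (4 swaps)

After 1 pass: [6, 43, 10, 75, 80, 87]


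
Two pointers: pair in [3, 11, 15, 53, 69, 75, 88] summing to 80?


lo=0(3)+hi=6(88)=91
lo=0(3)+hi=5(75)=78
lo=1(11)+hi=5(75)=86
lo=1(11)+hi=4(69)=80

Yes: 11+69=80


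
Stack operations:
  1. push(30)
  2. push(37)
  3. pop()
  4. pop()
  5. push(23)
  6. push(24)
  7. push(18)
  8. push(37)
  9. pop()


push(30) -> [30]
push(37) -> [30, 37]
pop()->37, [30]
pop()->30, []
push(23) -> [23]
push(24) -> [23, 24]
push(18) -> [23, 24, 18]
push(37) -> [23, 24, 18, 37]
pop()->37, [23, 24, 18]

Final stack: [23, 24, 18]


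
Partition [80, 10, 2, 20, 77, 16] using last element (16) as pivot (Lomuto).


Pivot: 16
  10 <= 16: swap -> [10, 80, 2, 20, 77, 16]
  2 <= 16: swap -> [10, 2, 80, 20, 77, 16]
Place pivot at 2: [10, 2, 16, 20, 77, 80]

Partitioned: [10, 2, 16, 20, 77, 80]


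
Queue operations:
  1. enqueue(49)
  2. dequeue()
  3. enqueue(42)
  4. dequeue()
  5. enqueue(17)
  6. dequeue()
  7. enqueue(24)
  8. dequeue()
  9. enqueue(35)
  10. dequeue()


enqueue(49) -> [49]
dequeue()->49, []
enqueue(42) -> [42]
dequeue()->42, []
enqueue(17) -> [17]
dequeue()->17, []
enqueue(24) -> [24]
dequeue()->24, []
enqueue(35) -> [35]
dequeue()->35, []

Final queue: []


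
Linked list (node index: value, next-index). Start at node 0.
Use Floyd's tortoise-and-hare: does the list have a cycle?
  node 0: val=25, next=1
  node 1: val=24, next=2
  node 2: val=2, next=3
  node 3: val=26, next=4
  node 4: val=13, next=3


Floyd's tortoise (slow, +1) and hare (fast, +2):
  init: slow=0, fast=0
  step 1: slow=1, fast=2
  step 2: slow=2, fast=4
  step 3: slow=3, fast=4
  step 4: slow=4, fast=4
  slow == fast at node 4: cycle detected

Cycle: yes


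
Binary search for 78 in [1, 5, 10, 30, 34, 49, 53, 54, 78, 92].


Step 1: lo=0, hi=9, mid=4, val=34
Step 2: lo=5, hi=9, mid=7, val=54
Step 3: lo=8, hi=9, mid=8, val=78

Found at index 8


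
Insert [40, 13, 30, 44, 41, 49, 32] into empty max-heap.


Insert 40: [40]
Insert 13: [40, 13]
Insert 30: [40, 13, 30]
Insert 44: [44, 40, 30, 13]
Insert 41: [44, 41, 30, 13, 40]
Insert 49: [49, 41, 44, 13, 40, 30]
Insert 32: [49, 41, 44, 13, 40, 30, 32]

Final heap: [49, 41, 44, 13, 40, 30, 32]


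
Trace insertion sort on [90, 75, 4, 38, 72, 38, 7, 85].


Initial: [90, 75, 4, 38, 72, 38, 7, 85]
Insert 75: [75, 90, 4, 38, 72, 38, 7, 85]
Insert 4: [4, 75, 90, 38, 72, 38, 7, 85]
Insert 38: [4, 38, 75, 90, 72, 38, 7, 85]
Insert 72: [4, 38, 72, 75, 90, 38, 7, 85]
Insert 38: [4, 38, 38, 72, 75, 90, 7, 85]
Insert 7: [4, 7, 38, 38, 72, 75, 90, 85]
Insert 85: [4, 7, 38, 38, 72, 75, 85, 90]

Sorted: [4, 7, 38, 38, 72, 75, 85, 90]


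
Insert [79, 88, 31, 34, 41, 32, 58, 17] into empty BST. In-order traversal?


Insert 79: root
Insert 88: R from 79
Insert 31: L from 79
Insert 34: L from 79 -> R from 31
Insert 41: L from 79 -> R from 31 -> R from 34
Insert 32: L from 79 -> R from 31 -> L from 34
Insert 58: L from 79 -> R from 31 -> R from 34 -> R from 41
Insert 17: L from 79 -> L from 31

In-order: [17, 31, 32, 34, 41, 58, 79, 88]


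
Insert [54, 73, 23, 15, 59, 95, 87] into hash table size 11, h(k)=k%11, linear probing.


Insert 54: h=10 -> slot 10
Insert 73: h=7 -> slot 7
Insert 23: h=1 -> slot 1
Insert 15: h=4 -> slot 4
Insert 59: h=4, 1 probes -> slot 5
Insert 95: h=7, 1 probes -> slot 8
Insert 87: h=10, 1 probes -> slot 0

Table: [87, 23, None, None, 15, 59, None, 73, 95, None, 54]


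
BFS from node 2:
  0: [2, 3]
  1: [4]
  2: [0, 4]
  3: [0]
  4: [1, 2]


Visit 2, enqueue [0, 4]
Visit 0, enqueue [3]
Visit 4, enqueue [1]
Visit 3, enqueue []
Visit 1, enqueue []

BFS order: [2, 0, 4, 3, 1]


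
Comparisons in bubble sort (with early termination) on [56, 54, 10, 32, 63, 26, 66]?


Algorithm: bubble sort (with early termination)
Input: [56, 54, 10, 32, 63, 26, 66]
Sorted: [10, 26, 32, 54, 56, 63, 66]

20


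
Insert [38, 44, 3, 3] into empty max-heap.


Insert 38: [38]
Insert 44: [44, 38]
Insert 3: [44, 38, 3]
Insert 3: [44, 38, 3, 3]

Final heap: [44, 38, 3, 3]


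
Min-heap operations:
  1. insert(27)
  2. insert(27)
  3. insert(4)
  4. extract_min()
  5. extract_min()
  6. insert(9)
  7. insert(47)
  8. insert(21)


insert(27) -> [27]
insert(27) -> [27, 27]
insert(4) -> [4, 27, 27]
extract_min()->4, [27, 27]
extract_min()->27, [27]
insert(9) -> [9, 27]
insert(47) -> [9, 27, 47]
insert(21) -> [9, 21, 47, 27]

Final heap: [9, 21, 47, 27]


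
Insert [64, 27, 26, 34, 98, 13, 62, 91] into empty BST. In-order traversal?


Insert 64: root
Insert 27: L from 64
Insert 26: L from 64 -> L from 27
Insert 34: L from 64 -> R from 27
Insert 98: R from 64
Insert 13: L from 64 -> L from 27 -> L from 26
Insert 62: L from 64 -> R from 27 -> R from 34
Insert 91: R from 64 -> L from 98

In-order: [13, 26, 27, 34, 62, 64, 91, 98]


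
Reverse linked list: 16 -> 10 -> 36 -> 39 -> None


Step 1: curr=16, set curr.next=prev(None) | reversed so far: 16
Step 2: curr=10, set curr.next=prev(16) | reversed so far: 10 -> 16
Step 3: curr=36, set curr.next=prev(10) | reversed so far: 36 -> 10 -> 16
Step 4: curr=39, set curr.next=prev(36) | reversed so far: 39 -> 36 -> 10 -> 16

39 -> 36 -> 10 -> 16 -> None


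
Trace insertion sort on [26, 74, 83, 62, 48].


Initial: [26, 74, 83, 62, 48]
Insert 74: [26, 74, 83, 62, 48]
Insert 83: [26, 74, 83, 62, 48]
Insert 62: [26, 62, 74, 83, 48]
Insert 48: [26, 48, 62, 74, 83]

Sorted: [26, 48, 62, 74, 83]


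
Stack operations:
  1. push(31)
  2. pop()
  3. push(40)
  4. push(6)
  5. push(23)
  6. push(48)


push(31) -> [31]
pop()->31, []
push(40) -> [40]
push(6) -> [40, 6]
push(23) -> [40, 6, 23]
push(48) -> [40, 6, 23, 48]

Final stack: [40, 6, 23, 48]


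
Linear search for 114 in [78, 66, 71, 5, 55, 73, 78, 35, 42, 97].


i=0: 78!=114
i=1: 66!=114
i=2: 71!=114
i=3: 5!=114
i=4: 55!=114
i=5: 73!=114
i=6: 78!=114
i=7: 35!=114
i=8: 42!=114
i=9: 97!=114

Not found, 10 comps


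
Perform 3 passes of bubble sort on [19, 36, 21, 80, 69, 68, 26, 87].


Initial: [19, 36, 21, 80, 69, 68, 26, 87]
Pass 1: [19, 21, 36, 69, 68, 26, 80, 87] (4 swaps)
Pass 2: [19, 21, 36, 68, 26, 69, 80, 87] (2 swaps)
Pass 3: [19, 21, 36, 26, 68, 69, 80, 87] (1 swaps)

After 3 passes: [19, 21, 36, 26, 68, 69, 80, 87]


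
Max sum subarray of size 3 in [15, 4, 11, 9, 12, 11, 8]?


[0:3]: 30
[1:4]: 24
[2:5]: 32
[3:6]: 32
[4:7]: 31

Max: 32 at [2:5]


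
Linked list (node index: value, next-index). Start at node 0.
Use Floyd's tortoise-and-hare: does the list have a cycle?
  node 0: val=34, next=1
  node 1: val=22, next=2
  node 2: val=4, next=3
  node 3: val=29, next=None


Floyd's tortoise (slow, +1) and hare (fast, +2):
  init: slow=0, fast=0
  step 1: slow=1, fast=2
  step 2: fast 2->3->None, no cycle

Cycle: no


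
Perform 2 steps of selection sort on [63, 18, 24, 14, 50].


Initial: [63, 18, 24, 14, 50]
Step 1: min=14 at 3
  Swap: [14, 18, 24, 63, 50]
Step 2: min=18 at 1
  Swap: [14, 18, 24, 63, 50]

After 2 steps: [14, 18, 24, 63, 50]


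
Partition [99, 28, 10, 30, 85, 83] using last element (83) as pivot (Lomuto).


Pivot: 83
  28 <= 83: swap -> [28, 99, 10, 30, 85, 83]
  10 <= 83: swap -> [28, 10, 99, 30, 85, 83]
  30 <= 83: swap -> [28, 10, 30, 99, 85, 83]
Place pivot at 3: [28, 10, 30, 83, 85, 99]

Partitioned: [28, 10, 30, 83, 85, 99]


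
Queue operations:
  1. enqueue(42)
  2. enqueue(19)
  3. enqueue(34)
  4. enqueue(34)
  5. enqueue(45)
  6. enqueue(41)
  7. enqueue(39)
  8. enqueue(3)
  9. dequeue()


enqueue(42) -> [42]
enqueue(19) -> [42, 19]
enqueue(34) -> [42, 19, 34]
enqueue(34) -> [42, 19, 34, 34]
enqueue(45) -> [42, 19, 34, 34, 45]
enqueue(41) -> [42, 19, 34, 34, 45, 41]
enqueue(39) -> [42, 19, 34, 34, 45, 41, 39]
enqueue(3) -> [42, 19, 34, 34, 45, 41, 39, 3]
dequeue()->42, [19, 34, 34, 45, 41, 39, 3]

Final queue: [19, 34, 34, 45, 41, 39, 3]


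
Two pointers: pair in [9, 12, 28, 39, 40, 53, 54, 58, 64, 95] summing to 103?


lo=0(9)+hi=9(95)=104
lo=0(9)+hi=8(64)=73
lo=1(12)+hi=8(64)=76
lo=2(28)+hi=8(64)=92
lo=3(39)+hi=8(64)=103

Yes: 39+64=103


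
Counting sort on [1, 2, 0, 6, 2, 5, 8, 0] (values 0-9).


Input: [1, 2, 0, 6, 2, 5, 8, 0]
Counts: [2, 1, 2, 0, 0, 1, 1, 0, 1, 0]

Sorted: [0, 0, 1, 2, 2, 5, 6, 8]


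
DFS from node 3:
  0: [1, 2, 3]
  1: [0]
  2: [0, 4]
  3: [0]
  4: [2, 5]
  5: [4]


Visit 3, push [0]
Visit 0, push [2, 1]
Visit 1, push []
Visit 2, push [4]
Visit 4, push [5]
Visit 5, push []

DFS order: [3, 0, 1, 2, 4, 5]


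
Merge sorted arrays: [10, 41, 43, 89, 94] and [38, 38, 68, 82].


Take 10 from A
Take 38 from B
Take 38 from B
Take 41 from A
Take 43 from A
Take 68 from B
Take 82 from B

Merged: [10, 38, 38, 41, 43, 68, 82, 89, 94]


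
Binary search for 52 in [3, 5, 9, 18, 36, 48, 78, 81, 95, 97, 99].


Step 1: lo=0, hi=10, mid=5, val=48
Step 2: lo=6, hi=10, mid=8, val=95
Step 3: lo=6, hi=7, mid=6, val=78

Not found


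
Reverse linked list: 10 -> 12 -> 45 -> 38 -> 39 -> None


Step 1: curr=10, set curr.next=prev(None) | reversed so far: 10
Step 2: curr=12, set curr.next=prev(10) | reversed so far: 12 -> 10
Step 3: curr=45, set curr.next=prev(12) | reversed so far: 45 -> 12 -> 10
Step 4: curr=38, set curr.next=prev(45) | reversed so far: 38 -> 45 -> 12 -> 10
Step 5: curr=39, set curr.next=prev(38) | reversed so far: 39 -> 38 -> 45 -> 12 -> 10

39 -> 38 -> 45 -> 12 -> 10 -> None


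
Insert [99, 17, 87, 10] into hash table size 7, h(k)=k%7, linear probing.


Insert 99: h=1 -> slot 1
Insert 17: h=3 -> slot 3
Insert 87: h=3, 1 probes -> slot 4
Insert 10: h=3, 2 probes -> slot 5

Table: [None, 99, None, 17, 87, 10, None]


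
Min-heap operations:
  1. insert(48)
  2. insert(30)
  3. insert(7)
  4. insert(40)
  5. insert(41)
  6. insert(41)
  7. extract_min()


insert(48) -> [48]
insert(30) -> [30, 48]
insert(7) -> [7, 48, 30]
insert(40) -> [7, 40, 30, 48]
insert(41) -> [7, 40, 30, 48, 41]
insert(41) -> [7, 40, 30, 48, 41, 41]
extract_min()->7, [30, 40, 41, 48, 41]

Final heap: [30, 40, 41, 48, 41]


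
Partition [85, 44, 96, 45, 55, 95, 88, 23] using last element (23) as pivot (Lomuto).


Pivot: 23
Place pivot at 0: [23, 44, 96, 45, 55, 95, 88, 85]

Partitioned: [23, 44, 96, 45, 55, 95, 88, 85]


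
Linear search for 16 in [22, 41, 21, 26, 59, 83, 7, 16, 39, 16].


i=0: 22!=16
i=1: 41!=16
i=2: 21!=16
i=3: 26!=16
i=4: 59!=16
i=5: 83!=16
i=6: 7!=16
i=7: 16==16 found!

Found at 7, 8 comps


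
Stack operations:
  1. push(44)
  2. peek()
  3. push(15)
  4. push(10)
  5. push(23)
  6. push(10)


push(44) -> [44]
peek()->44
push(15) -> [44, 15]
push(10) -> [44, 15, 10]
push(23) -> [44, 15, 10, 23]
push(10) -> [44, 15, 10, 23, 10]

Final stack: [44, 15, 10, 23, 10]


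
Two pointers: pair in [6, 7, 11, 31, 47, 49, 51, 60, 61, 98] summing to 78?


lo=0(6)+hi=9(98)=104
lo=0(6)+hi=8(61)=67
lo=1(7)+hi=8(61)=68
lo=2(11)+hi=8(61)=72
lo=3(31)+hi=8(61)=92
lo=3(31)+hi=7(60)=91
lo=3(31)+hi=6(51)=82
lo=3(31)+hi=5(49)=80
lo=3(31)+hi=4(47)=78

Yes: 31+47=78


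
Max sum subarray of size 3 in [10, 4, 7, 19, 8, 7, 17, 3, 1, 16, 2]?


[0:3]: 21
[1:4]: 30
[2:5]: 34
[3:6]: 34
[4:7]: 32
[5:8]: 27
[6:9]: 21
[7:10]: 20
[8:11]: 19

Max: 34 at [2:5]


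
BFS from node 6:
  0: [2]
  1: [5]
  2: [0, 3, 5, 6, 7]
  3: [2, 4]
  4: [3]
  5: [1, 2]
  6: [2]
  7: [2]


Visit 6, enqueue [2]
Visit 2, enqueue [0, 3, 5, 7]
Visit 0, enqueue []
Visit 3, enqueue [4]
Visit 5, enqueue [1]
Visit 7, enqueue []
Visit 4, enqueue []
Visit 1, enqueue []

BFS order: [6, 2, 0, 3, 5, 7, 4, 1]


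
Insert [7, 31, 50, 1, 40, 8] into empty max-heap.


Insert 7: [7]
Insert 31: [31, 7]
Insert 50: [50, 7, 31]
Insert 1: [50, 7, 31, 1]
Insert 40: [50, 40, 31, 1, 7]
Insert 8: [50, 40, 31, 1, 7, 8]

Final heap: [50, 40, 31, 1, 7, 8]


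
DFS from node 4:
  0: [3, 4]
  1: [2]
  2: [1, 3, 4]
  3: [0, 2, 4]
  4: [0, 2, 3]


Visit 4, push [3, 2, 0]
Visit 0, push [3]
Visit 3, push [2]
Visit 2, push [1]
Visit 1, push []

DFS order: [4, 0, 3, 2, 1]


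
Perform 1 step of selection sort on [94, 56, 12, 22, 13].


Initial: [94, 56, 12, 22, 13]
Step 1: min=12 at 2
  Swap: [12, 56, 94, 22, 13]

After 1 step: [12, 56, 94, 22, 13]


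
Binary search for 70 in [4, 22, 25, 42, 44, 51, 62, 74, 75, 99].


Step 1: lo=0, hi=9, mid=4, val=44
Step 2: lo=5, hi=9, mid=7, val=74
Step 3: lo=5, hi=6, mid=5, val=51
Step 4: lo=6, hi=6, mid=6, val=62

Not found


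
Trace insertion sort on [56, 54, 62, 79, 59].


Initial: [56, 54, 62, 79, 59]
Insert 54: [54, 56, 62, 79, 59]
Insert 62: [54, 56, 62, 79, 59]
Insert 79: [54, 56, 62, 79, 59]
Insert 59: [54, 56, 59, 62, 79]

Sorted: [54, 56, 59, 62, 79]


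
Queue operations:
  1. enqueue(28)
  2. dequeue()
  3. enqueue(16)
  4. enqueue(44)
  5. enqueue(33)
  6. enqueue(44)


enqueue(28) -> [28]
dequeue()->28, []
enqueue(16) -> [16]
enqueue(44) -> [16, 44]
enqueue(33) -> [16, 44, 33]
enqueue(44) -> [16, 44, 33, 44]

Final queue: [16, 44, 33, 44]


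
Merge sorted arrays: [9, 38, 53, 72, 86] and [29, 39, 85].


Take 9 from A
Take 29 from B
Take 38 from A
Take 39 from B
Take 53 from A
Take 72 from A
Take 85 from B

Merged: [9, 29, 38, 39, 53, 72, 85, 86]


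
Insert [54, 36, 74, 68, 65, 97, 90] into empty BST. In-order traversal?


Insert 54: root
Insert 36: L from 54
Insert 74: R from 54
Insert 68: R from 54 -> L from 74
Insert 65: R from 54 -> L from 74 -> L from 68
Insert 97: R from 54 -> R from 74
Insert 90: R from 54 -> R from 74 -> L from 97

In-order: [36, 54, 65, 68, 74, 90, 97]


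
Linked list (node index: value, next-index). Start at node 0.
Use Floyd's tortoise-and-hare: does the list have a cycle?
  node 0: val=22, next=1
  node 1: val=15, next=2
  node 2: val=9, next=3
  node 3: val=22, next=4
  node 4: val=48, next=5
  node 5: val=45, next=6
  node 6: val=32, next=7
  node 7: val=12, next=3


Floyd's tortoise (slow, +1) and hare (fast, +2):
  init: slow=0, fast=0
  step 1: slow=1, fast=2
  step 2: slow=2, fast=4
  step 3: slow=3, fast=6
  step 4: slow=4, fast=3
  step 5: slow=5, fast=5
  slow == fast at node 5: cycle detected

Cycle: yes


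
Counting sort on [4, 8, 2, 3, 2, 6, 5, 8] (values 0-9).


Input: [4, 8, 2, 3, 2, 6, 5, 8]
Counts: [0, 0, 2, 1, 1, 1, 1, 0, 2, 0]

Sorted: [2, 2, 3, 4, 5, 6, 8, 8]


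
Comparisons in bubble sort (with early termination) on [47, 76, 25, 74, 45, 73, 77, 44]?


Algorithm: bubble sort (with early termination)
Input: [47, 76, 25, 74, 45, 73, 77, 44]
Sorted: [25, 44, 45, 47, 73, 74, 76, 77]

28


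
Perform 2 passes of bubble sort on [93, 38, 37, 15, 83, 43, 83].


Initial: [93, 38, 37, 15, 83, 43, 83]
Pass 1: [38, 37, 15, 83, 43, 83, 93] (6 swaps)
Pass 2: [37, 15, 38, 43, 83, 83, 93] (3 swaps)

After 2 passes: [37, 15, 38, 43, 83, 83, 93]


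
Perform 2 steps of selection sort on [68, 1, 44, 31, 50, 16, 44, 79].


Initial: [68, 1, 44, 31, 50, 16, 44, 79]
Step 1: min=1 at 1
  Swap: [1, 68, 44, 31, 50, 16, 44, 79]
Step 2: min=16 at 5
  Swap: [1, 16, 44, 31, 50, 68, 44, 79]

After 2 steps: [1, 16, 44, 31, 50, 68, 44, 79]


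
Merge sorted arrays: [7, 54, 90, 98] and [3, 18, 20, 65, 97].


Take 3 from B
Take 7 from A
Take 18 from B
Take 20 from B
Take 54 from A
Take 65 from B
Take 90 from A
Take 97 from B

Merged: [3, 7, 18, 20, 54, 65, 90, 97, 98]


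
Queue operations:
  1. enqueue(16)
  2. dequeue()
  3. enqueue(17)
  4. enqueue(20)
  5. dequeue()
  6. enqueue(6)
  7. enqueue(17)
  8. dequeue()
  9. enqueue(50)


enqueue(16) -> [16]
dequeue()->16, []
enqueue(17) -> [17]
enqueue(20) -> [17, 20]
dequeue()->17, [20]
enqueue(6) -> [20, 6]
enqueue(17) -> [20, 6, 17]
dequeue()->20, [6, 17]
enqueue(50) -> [6, 17, 50]

Final queue: [6, 17, 50]


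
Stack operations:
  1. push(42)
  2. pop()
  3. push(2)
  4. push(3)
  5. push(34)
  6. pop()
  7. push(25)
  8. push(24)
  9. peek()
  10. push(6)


push(42) -> [42]
pop()->42, []
push(2) -> [2]
push(3) -> [2, 3]
push(34) -> [2, 3, 34]
pop()->34, [2, 3]
push(25) -> [2, 3, 25]
push(24) -> [2, 3, 25, 24]
peek()->24
push(6) -> [2, 3, 25, 24, 6]

Final stack: [2, 3, 25, 24, 6]


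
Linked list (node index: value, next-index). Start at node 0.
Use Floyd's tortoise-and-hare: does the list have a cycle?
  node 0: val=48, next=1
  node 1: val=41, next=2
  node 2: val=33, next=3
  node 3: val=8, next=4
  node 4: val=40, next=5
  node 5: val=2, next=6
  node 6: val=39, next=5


Floyd's tortoise (slow, +1) and hare (fast, +2):
  init: slow=0, fast=0
  step 1: slow=1, fast=2
  step 2: slow=2, fast=4
  step 3: slow=3, fast=6
  step 4: slow=4, fast=6
  step 5: slow=5, fast=6
  step 6: slow=6, fast=6
  slow == fast at node 6: cycle detected

Cycle: yes


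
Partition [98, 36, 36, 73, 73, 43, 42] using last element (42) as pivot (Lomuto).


Pivot: 42
  36 <= 42: swap -> [36, 98, 36, 73, 73, 43, 42]
  36 <= 42: swap -> [36, 36, 98, 73, 73, 43, 42]
Place pivot at 2: [36, 36, 42, 73, 73, 43, 98]

Partitioned: [36, 36, 42, 73, 73, 43, 98]


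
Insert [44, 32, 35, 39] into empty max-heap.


Insert 44: [44]
Insert 32: [44, 32]
Insert 35: [44, 32, 35]
Insert 39: [44, 39, 35, 32]

Final heap: [44, 39, 35, 32]


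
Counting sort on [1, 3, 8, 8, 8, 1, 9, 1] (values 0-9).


Input: [1, 3, 8, 8, 8, 1, 9, 1]
Counts: [0, 3, 0, 1, 0, 0, 0, 0, 3, 1]

Sorted: [1, 1, 1, 3, 8, 8, 8, 9]


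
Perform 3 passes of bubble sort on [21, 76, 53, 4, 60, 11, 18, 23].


Initial: [21, 76, 53, 4, 60, 11, 18, 23]
Pass 1: [21, 53, 4, 60, 11, 18, 23, 76] (6 swaps)
Pass 2: [21, 4, 53, 11, 18, 23, 60, 76] (4 swaps)
Pass 3: [4, 21, 11, 18, 23, 53, 60, 76] (4 swaps)

After 3 passes: [4, 21, 11, 18, 23, 53, 60, 76]


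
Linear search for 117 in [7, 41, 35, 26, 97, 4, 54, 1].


i=0: 7!=117
i=1: 41!=117
i=2: 35!=117
i=3: 26!=117
i=4: 97!=117
i=5: 4!=117
i=6: 54!=117
i=7: 1!=117

Not found, 8 comps


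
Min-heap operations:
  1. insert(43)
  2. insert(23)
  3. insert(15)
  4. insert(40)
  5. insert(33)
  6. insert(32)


insert(43) -> [43]
insert(23) -> [23, 43]
insert(15) -> [15, 43, 23]
insert(40) -> [15, 40, 23, 43]
insert(33) -> [15, 33, 23, 43, 40]
insert(32) -> [15, 33, 23, 43, 40, 32]

Final heap: [15, 33, 23, 43, 40, 32]


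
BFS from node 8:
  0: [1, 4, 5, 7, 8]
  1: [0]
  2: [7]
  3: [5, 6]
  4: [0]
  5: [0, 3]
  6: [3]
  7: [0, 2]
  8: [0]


Visit 8, enqueue [0]
Visit 0, enqueue [1, 4, 5, 7]
Visit 1, enqueue []
Visit 4, enqueue []
Visit 5, enqueue [3]
Visit 7, enqueue [2]
Visit 3, enqueue [6]
Visit 2, enqueue []
Visit 6, enqueue []

BFS order: [8, 0, 1, 4, 5, 7, 3, 2, 6]


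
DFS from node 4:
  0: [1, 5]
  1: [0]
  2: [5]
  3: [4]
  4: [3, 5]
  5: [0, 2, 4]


Visit 4, push [5, 3]
Visit 3, push []
Visit 5, push [2, 0]
Visit 0, push [1]
Visit 1, push []
Visit 2, push []

DFS order: [4, 3, 5, 0, 1, 2]


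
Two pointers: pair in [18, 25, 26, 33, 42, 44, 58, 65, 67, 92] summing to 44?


lo=0(18)+hi=9(92)=110
lo=0(18)+hi=8(67)=85
lo=0(18)+hi=7(65)=83
lo=0(18)+hi=6(58)=76
lo=0(18)+hi=5(44)=62
lo=0(18)+hi=4(42)=60
lo=0(18)+hi=3(33)=51
lo=0(18)+hi=2(26)=44

Yes: 18+26=44


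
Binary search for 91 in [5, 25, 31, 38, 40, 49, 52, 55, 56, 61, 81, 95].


Step 1: lo=0, hi=11, mid=5, val=49
Step 2: lo=6, hi=11, mid=8, val=56
Step 3: lo=9, hi=11, mid=10, val=81
Step 4: lo=11, hi=11, mid=11, val=95

Not found


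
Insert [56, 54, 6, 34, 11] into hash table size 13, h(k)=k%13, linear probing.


Insert 56: h=4 -> slot 4
Insert 54: h=2 -> slot 2
Insert 6: h=6 -> slot 6
Insert 34: h=8 -> slot 8
Insert 11: h=11 -> slot 11

Table: [None, None, 54, None, 56, None, 6, None, 34, None, None, 11, None]


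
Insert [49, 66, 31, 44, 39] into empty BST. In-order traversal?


Insert 49: root
Insert 66: R from 49
Insert 31: L from 49
Insert 44: L from 49 -> R from 31
Insert 39: L from 49 -> R from 31 -> L from 44

In-order: [31, 39, 44, 49, 66]


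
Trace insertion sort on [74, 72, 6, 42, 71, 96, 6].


Initial: [74, 72, 6, 42, 71, 96, 6]
Insert 72: [72, 74, 6, 42, 71, 96, 6]
Insert 6: [6, 72, 74, 42, 71, 96, 6]
Insert 42: [6, 42, 72, 74, 71, 96, 6]
Insert 71: [6, 42, 71, 72, 74, 96, 6]
Insert 96: [6, 42, 71, 72, 74, 96, 6]
Insert 6: [6, 6, 42, 71, 72, 74, 96]

Sorted: [6, 6, 42, 71, 72, 74, 96]


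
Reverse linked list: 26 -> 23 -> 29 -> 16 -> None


Step 1: curr=26, set curr.next=prev(None) | reversed so far: 26
Step 2: curr=23, set curr.next=prev(26) | reversed so far: 23 -> 26
Step 3: curr=29, set curr.next=prev(23) | reversed so far: 29 -> 23 -> 26
Step 4: curr=16, set curr.next=prev(29) | reversed so far: 16 -> 29 -> 23 -> 26

16 -> 29 -> 23 -> 26 -> None


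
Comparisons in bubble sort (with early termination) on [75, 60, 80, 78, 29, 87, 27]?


Algorithm: bubble sort (with early termination)
Input: [75, 60, 80, 78, 29, 87, 27]
Sorted: [27, 29, 60, 75, 78, 80, 87]

21


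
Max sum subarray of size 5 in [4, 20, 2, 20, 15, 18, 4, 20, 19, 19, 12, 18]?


[0:5]: 61
[1:6]: 75
[2:7]: 59
[3:8]: 77
[4:9]: 76
[5:10]: 80
[6:11]: 74
[7:12]: 88

Max: 88 at [7:12]


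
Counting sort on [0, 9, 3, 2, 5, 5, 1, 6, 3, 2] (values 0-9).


Input: [0, 9, 3, 2, 5, 5, 1, 6, 3, 2]
Counts: [1, 1, 2, 2, 0, 2, 1, 0, 0, 1]

Sorted: [0, 1, 2, 2, 3, 3, 5, 5, 6, 9]


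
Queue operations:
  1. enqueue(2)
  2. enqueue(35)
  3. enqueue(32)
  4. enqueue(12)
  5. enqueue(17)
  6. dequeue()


enqueue(2) -> [2]
enqueue(35) -> [2, 35]
enqueue(32) -> [2, 35, 32]
enqueue(12) -> [2, 35, 32, 12]
enqueue(17) -> [2, 35, 32, 12, 17]
dequeue()->2, [35, 32, 12, 17]

Final queue: [35, 32, 12, 17]


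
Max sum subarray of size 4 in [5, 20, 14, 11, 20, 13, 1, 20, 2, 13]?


[0:4]: 50
[1:5]: 65
[2:6]: 58
[3:7]: 45
[4:8]: 54
[5:9]: 36
[6:10]: 36

Max: 65 at [1:5]


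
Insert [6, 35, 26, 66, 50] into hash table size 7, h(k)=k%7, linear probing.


Insert 6: h=6 -> slot 6
Insert 35: h=0 -> slot 0
Insert 26: h=5 -> slot 5
Insert 66: h=3 -> slot 3
Insert 50: h=1 -> slot 1

Table: [35, 50, None, 66, None, 26, 6]


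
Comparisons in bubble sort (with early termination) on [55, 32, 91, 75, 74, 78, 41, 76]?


Algorithm: bubble sort (with early termination)
Input: [55, 32, 91, 75, 74, 78, 41, 76]
Sorted: [32, 41, 55, 74, 75, 76, 78, 91]

27


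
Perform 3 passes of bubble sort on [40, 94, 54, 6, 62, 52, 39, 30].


Initial: [40, 94, 54, 6, 62, 52, 39, 30]
Pass 1: [40, 54, 6, 62, 52, 39, 30, 94] (6 swaps)
Pass 2: [40, 6, 54, 52, 39, 30, 62, 94] (4 swaps)
Pass 3: [6, 40, 52, 39, 30, 54, 62, 94] (4 swaps)

After 3 passes: [6, 40, 52, 39, 30, 54, 62, 94]


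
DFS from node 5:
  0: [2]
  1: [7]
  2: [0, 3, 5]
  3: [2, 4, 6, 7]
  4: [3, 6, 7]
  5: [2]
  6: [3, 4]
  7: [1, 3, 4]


Visit 5, push [2]
Visit 2, push [3, 0]
Visit 0, push []
Visit 3, push [7, 6, 4]
Visit 4, push [7, 6]
Visit 6, push []
Visit 7, push [1]
Visit 1, push []

DFS order: [5, 2, 0, 3, 4, 6, 7, 1]


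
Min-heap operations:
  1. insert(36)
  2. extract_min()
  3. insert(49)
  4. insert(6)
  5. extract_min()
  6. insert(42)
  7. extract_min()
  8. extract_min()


insert(36) -> [36]
extract_min()->36, []
insert(49) -> [49]
insert(6) -> [6, 49]
extract_min()->6, [49]
insert(42) -> [42, 49]
extract_min()->42, [49]
extract_min()->49, []

Final heap: []


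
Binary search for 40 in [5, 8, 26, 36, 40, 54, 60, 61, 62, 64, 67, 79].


Step 1: lo=0, hi=11, mid=5, val=54
Step 2: lo=0, hi=4, mid=2, val=26
Step 3: lo=3, hi=4, mid=3, val=36
Step 4: lo=4, hi=4, mid=4, val=40

Found at index 4


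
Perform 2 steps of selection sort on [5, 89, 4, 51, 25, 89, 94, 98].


Initial: [5, 89, 4, 51, 25, 89, 94, 98]
Step 1: min=4 at 2
  Swap: [4, 89, 5, 51, 25, 89, 94, 98]
Step 2: min=5 at 2
  Swap: [4, 5, 89, 51, 25, 89, 94, 98]

After 2 steps: [4, 5, 89, 51, 25, 89, 94, 98]


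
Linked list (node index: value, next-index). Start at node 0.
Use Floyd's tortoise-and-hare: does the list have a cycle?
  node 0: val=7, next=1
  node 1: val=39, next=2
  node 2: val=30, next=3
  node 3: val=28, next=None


Floyd's tortoise (slow, +1) and hare (fast, +2):
  init: slow=0, fast=0
  step 1: slow=1, fast=2
  step 2: fast 2->3->None, no cycle

Cycle: no


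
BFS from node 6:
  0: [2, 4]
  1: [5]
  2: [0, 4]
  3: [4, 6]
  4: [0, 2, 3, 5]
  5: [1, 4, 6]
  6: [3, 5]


Visit 6, enqueue [3, 5]
Visit 3, enqueue [4]
Visit 5, enqueue [1]
Visit 4, enqueue [0, 2]
Visit 1, enqueue []
Visit 0, enqueue []
Visit 2, enqueue []

BFS order: [6, 3, 5, 4, 1, 0, 2]


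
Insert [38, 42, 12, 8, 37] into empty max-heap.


Insert 38: [38]
Insert 42: [42, 38]
Insert 12: [42, 38, 12]
Insert 8: [42, 38, 12, 8]
Insert 37: [42, 38, 12, 8, 37]

Final heap: [42, 38, 12, 8, 37]


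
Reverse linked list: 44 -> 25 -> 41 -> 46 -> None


Step 1: curr=44, set curr.next=prev(None) | reversed so far: 44
Step 2: curr=25, set curr.next=prev(44) | reversed so far: 25 -> 44
Step 3: curr=41, set curr.next=prev(25) | reversed so far: 41 -> 25 -> 44
Step 4: curr=46, set curr.next=prev(41) | reversed so far: 46 -> 41 -> 25 -> 44

46 -> 41 -> 25 -> 44 -> None


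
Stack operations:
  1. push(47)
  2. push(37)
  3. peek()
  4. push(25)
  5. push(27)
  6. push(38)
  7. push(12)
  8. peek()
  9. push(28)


push(47) -> [47]
push(37) -> [47, 37]
peek()->37
push(25) -> [47, 37, 25]
push(27) -> [47, 37, 25, 27]
push(38) -> [47, 37, 25, 27, 38]
push(12) -> [47, 37, 25, 27, 38, 12]
peek()->12
push(28) -> [47, 37, 25, 27, 38, 12, 28]

Final stack: [47, 37, 25, 27, 38, 12, 28]


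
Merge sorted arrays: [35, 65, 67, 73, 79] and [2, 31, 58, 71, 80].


Take 2 from B
Take 31 from B
Take 35 from A
Take 58 from B
Take 65 from A
Take 67 from A
Take 71 from B
Take 73 from A
Take 79 from A

Merged: [2, 31, 35, 58, 65, 67, 71, 73, 79, 80]


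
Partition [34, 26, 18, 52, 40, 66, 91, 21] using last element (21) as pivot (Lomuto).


Pivot: 21
  18 <= 21: swap -> [18, 26, 34, 52, 40, 66, 91, 21]
Place pivot at 1: [18, 21, 34, 52, 40, 66, 91, 26]

Partitioned: [18, 21, 34, 52, 40, 66, 91, 26]


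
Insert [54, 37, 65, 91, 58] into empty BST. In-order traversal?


Insert 54: root
Insert 37: L from 54
Insert 65: R from 54
Insert 91: R from 54 -> R from 65
Insert 58: R from 54 -> L from 65

In-order: [37, 54, 58, 65, 91]


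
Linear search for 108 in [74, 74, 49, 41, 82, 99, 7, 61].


i=0: 74!=108
i=1: 74!=108
i=2: 49!=108
i=3: 41!=108
i=4: 82!=108
i=5: 99!=108
i=6: 7!=108
i=7: 61!=108

Not found, 8 comps


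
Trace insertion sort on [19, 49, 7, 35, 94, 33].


Initial: [19, 49, 7, 35, 94, 33]
Insert 49: [19, 49, 7, 35, 94, 33]
Insert 7: [7, 19, 49, 35, 94, 33]
Insert 35: [7, 19, 35, 49, 94, 33]
Insert 94: [7, 19, 35, 49, 94, 33]
Insert 33: [7, 19, 33, 35, 49, 94]

Sorted: [7, 19, 33, 35, 49, 94]


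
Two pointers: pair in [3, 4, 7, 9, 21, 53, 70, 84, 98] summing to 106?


lo=0(3)+hi=8(98)=101
lo=1(4)+hi=8(98)=102
lo=2(7)+hi=8(98)=105
lo=3(9)+hi=8(98)=107
lo=3(9)+hi=7(84)=93
lo=4(21)+hi=7(84)=105
lo=5(53)+hi=7(84)=137
lo=5(53)+hi=6(70)=123

No pair found


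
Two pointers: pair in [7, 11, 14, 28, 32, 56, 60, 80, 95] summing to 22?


lo=0(7)+hi=8(95)=102
lo=0(7)+hi=7(80)=87
lo=0(7)+hi=6(60)=67
lo=0(7)+hi=5(56)=63
lo=0(7)+hi=4(32)=39
lo=0(7)+hi=3(28)=35
lo=0(7)+hi=2(14)=21
lo=1(11)+hi=2(14)=25

No pair found


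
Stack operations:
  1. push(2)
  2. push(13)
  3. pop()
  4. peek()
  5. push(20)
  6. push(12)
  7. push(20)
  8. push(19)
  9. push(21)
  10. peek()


push(2) -> [2]
push(13) -> [2, 13]
pop()->13, [2]
peek()->2
push(20) -> [2, 20]
push(12) -> [2, 20, 12]
push(20) -> [2, 20, 12, 20]
push(19) -> [2, 20, 12, 20, 19]
push(21) -> [2, 20, 12, 20, 19, 21]
peek()->21

Final stack: [2, 20, 12, 20, 19, 21]


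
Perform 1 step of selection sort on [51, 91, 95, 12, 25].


Initial: [51, 91, 95, 12, 25]
Step 1: min=12 at 3
  Swap: [12, 91, 95, 51, 25]

After 1 step: [12, 91, 95, 51, 25]


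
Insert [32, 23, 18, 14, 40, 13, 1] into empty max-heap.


Insert 32: [32]
Insert 23: [32, 23]
Insert 18: [32, 23, 18]
Insert 14: [32, 23, 18, 14]
Insert 40: [40, 32, 18, 14, 23]
Insert 13: [40, 32, 18, 14, 23, 13]
Insert 1: [40, 32, 18, 14, 23, 13, 1]

Final heap: [40, 32, 18, 14, 23, 13, 1]


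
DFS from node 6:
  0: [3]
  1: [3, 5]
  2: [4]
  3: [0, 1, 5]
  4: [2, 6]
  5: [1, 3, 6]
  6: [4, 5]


Visit 6, push [5, 4]
Visit 4, push [2]
Visit 2, push []
Visit 5, push [3, 1]
Visit 1, push [3]
Visit 3, push [0]
Visit 0, push []

DFS order: [6, 4, 2, 5, 1, 3, 0]


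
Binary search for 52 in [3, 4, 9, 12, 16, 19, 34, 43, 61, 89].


Step 1: lo=0, hi=9, mid=4, val=16
Step 2: lo=5, hi=9, mid=7, val=43
Step 3: lo=8, hi=9, mid=8, val=61

Not found


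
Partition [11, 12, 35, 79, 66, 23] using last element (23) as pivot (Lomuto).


Pivot: 23
  11 <= 23: advance i (no swap)
  12 <= 23: advance i (no swap)
Place pivot at 2: [11, 12, 23, 79, 66, 35]

Partitioned: [11, 12, 23, 79, 66, 35]


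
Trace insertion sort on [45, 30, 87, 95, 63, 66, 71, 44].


Initial: [45, 30, 87, 95, 63, 66, 71, 44]
Insert 30: [30, 45, 87, 95, 63, 66, 71, 44]
Insert 87: [30, 45, 87, 95, 63, 66, 71, 44]
Insert 95: [30, 45, 87, 95, 63, 66, 71, 44]
Insert 63: [30, 45, 63, 87, 95, 66, 71, 44]
Insert 66: [30, 45, 63, 66, 87, 95, 71, 44]
Insert 71: [30, 45, 63, 66, 71, 87, 95, 44]
Insert 44: [30, 44, 45, 63, 66, 71, 87, 95]

Sorted: [30, 44, 45, 63, 66, 71, 87, 95]


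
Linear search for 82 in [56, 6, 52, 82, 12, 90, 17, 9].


i=0: 56!=82
i=1: 6!=82
i=2: 52!=82
i=3: 82==82 found!

Found at 3, 4 comps


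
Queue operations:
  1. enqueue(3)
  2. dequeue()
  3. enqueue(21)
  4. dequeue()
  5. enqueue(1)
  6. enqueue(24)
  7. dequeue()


enqueue(3) -> [3]
dequeue()->3, []
enqueue(21) -> [21]
dequeue()->21, []
enqueue(1) -> [1]
enqueue(24) -> [1, 24]
dequeue()->1, [24]

Final queue: [24]


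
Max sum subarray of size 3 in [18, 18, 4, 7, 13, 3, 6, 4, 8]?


[0:3]: 40
[1:4]: 29
[2:5]: 24
[3:6]: 23
[4:7]: 22
[5:8]: 13
[6:9]: 18

Max: 40 at [0:3]


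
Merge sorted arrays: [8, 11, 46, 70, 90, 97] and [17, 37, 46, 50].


Take 8 from A
Take 11 from A
Take 17 from B
Take 37 from B
Take 46 from A
Take 46 from B
Take 50 from B

Merged: [8, 11, 17, 37, 46, 46, 50, 70, 90, 97]


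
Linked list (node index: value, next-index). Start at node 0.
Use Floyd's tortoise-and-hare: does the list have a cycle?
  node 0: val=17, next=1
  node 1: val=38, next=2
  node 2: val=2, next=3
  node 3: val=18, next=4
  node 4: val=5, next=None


Floyd's tortoise (slow, +1) and hare (fast, +2):
  init: slow=0, fast=0
  step 1: slow=1, fast=2
  step 2: slow=2, fast=4
  step 3: fast -> None, no cycle

Cycle: no


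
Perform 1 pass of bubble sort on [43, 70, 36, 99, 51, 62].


Initial: [43, 70, 36, 99, 51, 62]
Pass 1: [43, 36, 70, 51, 62, 99] (3 swaps)

After 1 pass: [43, 36, 70, 51, 62, 99]


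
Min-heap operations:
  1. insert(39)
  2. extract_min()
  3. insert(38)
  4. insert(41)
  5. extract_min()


insert(39) -> [39]
extract_min()->39, []
insert(38) -> [38]
insert(41) -> [38, 41]
extract_min()->38, [41]

Final heap: [41]


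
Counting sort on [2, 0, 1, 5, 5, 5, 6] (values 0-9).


Input: [2, 0, 1, 5, 5, 5, 6]
Counts: [1, 1, 1, 0, 0, 3, 1, 0, 0, 0]

Sorted: [0, 1, 2, 5, 5, 5, 6]


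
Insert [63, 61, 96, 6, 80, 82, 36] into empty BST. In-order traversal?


Insert 63: root
Insert 61: L from 63
Insert 96: R from 63
Insert 6: L from 63 -> L from 61
Insert 80: R from 63 -> L from 96
Insert 82: R from 63 -> L from 96 -> R from 80
Insert 36: L from 63 -> L from 61 -> R from 6

In-order: [6, 36, 61, 63, 80, 82, 96]


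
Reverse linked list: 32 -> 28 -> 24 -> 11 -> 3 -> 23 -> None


Step 1: curr=32, set curr.next=prev(None) | reversed so far: 32
Step 2: curr=28, set curr.next=prev(32) | reversed so far: 28 -> 32
Step 3: curr=24, set curr.next=prev(28) | reversed so far: 24 -> 28 -> 32
Step 4: curr=11, set curr.next=prev(24) | reversed so far: 11 -> 24 -> 28 -> 32
Step 5: curr=3, set curr.next=prev(11) | reversed so far: 3 -> 11 -> 24 -> 28 -> 32
Step 6: curr=23, set curr.next=prev(3) | reversed so far: 23 -> 3 -> 11 -> 24 -> 28 -> 32

23 -> 3 -> 11 -> 24 -> 28 -> 32 -> None


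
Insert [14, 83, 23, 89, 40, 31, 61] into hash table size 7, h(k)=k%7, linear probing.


Insert 14: h=0 -> slot 0
Insert 83: h=6 -> slot 6
Insert 23: h=2 -> slot 2
Insert 89: h=5 -> slot 5
Insert 40: h=5, 3 probes -> slot 1
Insert 31: h=3 -> slot 3
Insert 61: h=5, 6 probes -> slot 4

Table: [14, 40, 23, 31, 61, 89, 83]


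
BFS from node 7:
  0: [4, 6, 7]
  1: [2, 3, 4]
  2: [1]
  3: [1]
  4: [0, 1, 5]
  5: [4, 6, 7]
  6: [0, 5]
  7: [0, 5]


Visit 7, enqueue [0, 5]
Visit 0, enqueue [4, 6]
Visit 5, enqueue []
Visit 4, enqueue [1]
Visit 6, enqueue []
Visit 1, enqueue [2, 3]
Visit 2, enqueue []
Visit 3, enqueue []

BFS order: [7, 0, 5, 4, 6, 1, 2, 3]


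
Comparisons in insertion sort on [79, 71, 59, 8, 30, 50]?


Algorithm: insertion sort
Input: [79, 71, 59, 8, 30, 50]
Sorted: [8, 30, 50, 59, 71, 79]

14


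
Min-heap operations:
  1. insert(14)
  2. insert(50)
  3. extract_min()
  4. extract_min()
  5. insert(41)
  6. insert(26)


insert(14) -> [14]
insert(50) -> [14, 50]
extract_min()->14, [50]
extract_min()->50, []
insert(41) -> [41]
insert(26) -> [26, 41]

Final heap: [26, 41]


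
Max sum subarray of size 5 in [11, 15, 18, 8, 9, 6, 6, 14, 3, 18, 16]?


[0:5]: 61
[1:6]: 56
[2:7]: 47
[3:8]: 43
[4:9]: 38
[5:10]: 47
[6:11]: 57

Max: 61 at [0:5]


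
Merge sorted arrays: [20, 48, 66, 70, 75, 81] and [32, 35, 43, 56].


Take 20 from A
Take 32 from B
Take 35 from B
Take 43 from B
Take 48 from A
Take 56 from B

Merged: [20, 32, 35, 43, 48, 56, 66, 70, 75, 81]


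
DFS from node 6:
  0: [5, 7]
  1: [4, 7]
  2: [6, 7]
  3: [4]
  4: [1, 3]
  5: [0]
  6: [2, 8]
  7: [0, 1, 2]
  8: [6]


Visit 6, push [8, 2]
Visit 2, push [7]
Visit 7, push [1, 0]
Visit 0, push [5]
Visit 5, push []
Visit 1, push [4]
Visit 4, push [3]
Visit 3, push []
Visit 8, push []

DFS order: [6, 2, 7, 0, 5, 1, 4, 3, 8]


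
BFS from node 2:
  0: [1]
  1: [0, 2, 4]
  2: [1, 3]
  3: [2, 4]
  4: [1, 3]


Visit 2, enqueue [1, 3]
Visit 1, enqueue [0, 4]
Visit 3, enqueue []
Visit 0, enqueue []
Visit 4, enqueue []

BFS order: [2, 1, 3, 0, 4]


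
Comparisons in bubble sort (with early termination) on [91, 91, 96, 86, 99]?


Algorithm: bubble sort (with early termination)
Input: [91, 91, 96, 86, 99]
Sorted: [86, 91, 91, 96, 99]

10
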